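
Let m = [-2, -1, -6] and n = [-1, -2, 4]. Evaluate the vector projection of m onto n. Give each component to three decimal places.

(0.952, 1.905, -3.810)

m · n = (-2)·(-1) + (-1)·(-2) + (-6)·4 = 2 + 2 - 24 = -20
|n|² = 1 + 4 + 16 = 21
proj_n m = (-20/21) · (-1, -2, 4) ≈ (0.952, 1.905, -3.810)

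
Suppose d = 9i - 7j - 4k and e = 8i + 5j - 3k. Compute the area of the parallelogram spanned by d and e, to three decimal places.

i: (-7)·(-3) - (-4)·5 = 21 - (-20) = 41
j: (-4)·8 - 9·(-3) = -32 - (-27) = -5
k: 9·5 - (-7)·8 = 45 - (-56) = 101
d × e = (41, -5, 101)
|d × e| = √(41² + (-5)² + 101²) = √11907 ≈ 109.1192

109.119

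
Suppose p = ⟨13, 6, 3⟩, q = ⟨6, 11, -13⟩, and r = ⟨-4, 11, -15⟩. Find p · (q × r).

896

q × r:
i: 11·(-15) - (-13)·11 = -165 - (-143) = -22
j: (-13)·(-4) - 6·(-15) = 52 - (-90) = 142
k: 6·11 - 11·(-4) = 66 - (-44) = 110
q × r = (-22, 142, 110)
p · (q × r) = 13·(-22) + 6·142 + 3·110 = -286 + 852 + 330 = 896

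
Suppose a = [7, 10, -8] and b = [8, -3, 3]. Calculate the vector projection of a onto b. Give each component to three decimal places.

(0.195, -0.073, 0.073)

a · b = 7·8 + 10·(-3) + (-8)·3 = 56 - 30 - 24 = 2
|b|² = 64 + 9 + 9 = 82
proj_b a = (2/82) · (8, -3, 3) ≈ (0.195, -0.073, 0.073)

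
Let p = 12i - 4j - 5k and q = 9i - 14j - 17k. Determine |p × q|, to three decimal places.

206.662

i: (-4)·(-17) - (-5)·(-14) = 68 - 70 = -2
j: (-5)·9 - 12·(-17) = -45 - (-204) = 159
k: 12·(-14) - (-4)·9 = -168 - (-36) = -132
p × q = (-2, 159, -132)
|p × q| = √((-2)² + 159² + (-132)²) = √42709 ≈ 206.6616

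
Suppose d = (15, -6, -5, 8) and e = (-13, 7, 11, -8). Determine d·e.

-356

d · e = 15·(-13) + (-6)·7 + (-5)·11 + 8·(-8) = -195 - 42 - 55 - 64 = -356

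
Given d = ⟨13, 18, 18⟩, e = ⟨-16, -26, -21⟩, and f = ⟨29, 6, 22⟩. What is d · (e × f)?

e × f:
i: (-26)·22 - (-21)·6 = -572 - (-126) = -446
j: (-21)·29 - (-16)·22 = -609 - (-352) = -257
k: (-16)·6 - (-26)·29 = -96 - (-754) = 658
e × f = (-446, -257, 658)
d · (e × f) = 13·(-446) + 18·(-257) + 18·658 = -5798 - 4626 + 11844 = 1420

1420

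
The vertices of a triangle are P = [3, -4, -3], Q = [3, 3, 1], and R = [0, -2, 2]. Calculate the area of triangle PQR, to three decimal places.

PQ = (0, 7, 4),  PR = (-3, 2, 5)
i: 7·5 - 4·2 = 35 - 8 = 27
j: 4·(-3) - 0·5 = -12 - 0 = -12
k: 0·2 - 7·(-3) = 0 - (-21) = 21
PQ × PR = (27, -12, 21)
|PQ × PR| = √1314 ≈ 36.2491
area = ½ · 36.2491 ≈ 18.125

18.125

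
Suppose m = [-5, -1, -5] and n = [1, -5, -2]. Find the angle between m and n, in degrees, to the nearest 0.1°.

m · n = (-5)·1 + (-1)·(-5) + (-5)·(-2) = -5 + 5 + 10 = 10
|m|² = 25 + 1 + 25 = 51,  |m| = √51 ≈ 7.141428
|n|² = 1 + 25 + 4 = 30,  |n| = √30 ≈ 5.477226
cos θ = 10 / (7.141428 · 5.477226) ≈ 0.25565
θ = arccos(0.25565) ≈ 75.2°

75.2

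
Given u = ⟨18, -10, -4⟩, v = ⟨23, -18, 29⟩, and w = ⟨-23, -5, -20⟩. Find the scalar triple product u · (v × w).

13276

v × w:
i: (-18)·(-20) - 29·(-5) = 360 - (-145) = 505
j: 29·(-23) - 23·(-20) = -667 - (-460) = -207
k: 23·(-5) - (-18)·(-23) = -115 - 414 = -529
v × w = (505, -207, -529)
u · (v × w) = 18·505 + (-10)·(-207) + (-4)·(-529) = 9090 + 2070 + 2116 = 13276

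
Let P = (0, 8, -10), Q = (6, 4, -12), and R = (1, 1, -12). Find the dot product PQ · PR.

38

PQ = Q − P = (6, -4, -2)
PR = R − P = (1, -7, -2)
PQ · PR = 6·1 + (-4)·(-7) + (-2)·(-2) = 6 + 28 + 4 = 38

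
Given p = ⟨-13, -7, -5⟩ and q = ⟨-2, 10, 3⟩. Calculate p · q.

-59

p · q = (-13)·(-2) + (-7)·10 + (-5)·3 = 26 - 70 - 15 = -59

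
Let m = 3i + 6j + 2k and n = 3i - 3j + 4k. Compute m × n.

(30, -6, -27)

i: 6·4 - 2·(-3) = 24 - (-6) = 30
j: 2·3 - 3·4 = 6 - 12 = -6
k: 3·(-3) - 6·3 = -9 - 18 = -27
m × n = (30, -6, -27)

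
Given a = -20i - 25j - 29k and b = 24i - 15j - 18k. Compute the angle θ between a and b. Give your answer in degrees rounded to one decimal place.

a · b = (-20)·24 + (-25)·(-15) + (-29)·(-18) = -480 + 375 + 522 = 417
|a|² = 400 + 625 + 841 = 1866,  |a| = √1866 ≈ 43.197222
|b|² = 576 + 225 + 324 = 1125,  |b| = √1125 ≈ 33.541020
cos θ = 417 / (43.197222 · 33.541020) ≈ 0.28781
θ = arccos(0.28781) ≈ 73.3°

73.3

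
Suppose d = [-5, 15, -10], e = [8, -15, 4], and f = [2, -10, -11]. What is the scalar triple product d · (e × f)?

e × f:
i: (-15)·(-11) - 4·(-10) = 165 - (-40) = 205
j: 4·2 - 8·(-11) = 8 - (-88) = 96
k: 8·(-10) - (-15)·2 = -80 - (-30) = -50
e × f = (205, 96, -50)
d · (e × f) = (-5)·205 + 15·96 + (-10)·(-50) = -1025 + 1440 + 500 = 915

915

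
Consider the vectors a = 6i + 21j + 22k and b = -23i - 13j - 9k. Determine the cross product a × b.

i: 21·(-9) - 22·(-13) = -189 - (-286) = 97
j: 22·(-23) - 6·(-9) = -506 - (-54) = -452
k: 6·(-13) - 21·(-23) = -78 - (-483) = 405
a × b = (97, -452, 405)

(97, -452, 405)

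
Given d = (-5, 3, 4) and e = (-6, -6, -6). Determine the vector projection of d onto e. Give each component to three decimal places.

(0.667, 0.667, 0.667)

d · e = (-5)·(-6) + 3·(-6) + 4·(-6) = 30 - 18 - 24 = -12
|e|² = 36 + 36 + 36 = 108
proj_e d = (-12/108) · (-6, -6, -6) ≈ (0.667, 0.667, 0.667)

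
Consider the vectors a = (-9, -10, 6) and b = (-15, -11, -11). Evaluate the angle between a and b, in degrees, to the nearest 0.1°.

55.8

a · b = (-9)·(-15) + (-10)·(-11) + 6·(-11) = 135 + 110 - 66 = 179
|a|² = 81 + 100 + 36 = 217,  |a| = √217 ≈ 14.730920
|b|² = 225 + 121 + 121 = 467,  |b| = √467 ≈ 21.610183
cos θ = 179 / (14.730920 · 21.610183) ≈ 0.56230
θ = arccos(0.56230) ≈ 55.8°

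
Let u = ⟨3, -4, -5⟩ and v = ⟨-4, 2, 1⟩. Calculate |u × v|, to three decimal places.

20.616

i: (-4)·1 - (-5)·2 = -4 - (-10) = 6
j: (-5)·(-4) - 3·1 = 20 - 3 = 17
k: 3·2 - (-4)·(-4) = 6 - 16 = -10
u × v = (6, 17, -10)
|u × v| = √(6² + 17² + (-10)²) = √425 ≈ 20.6155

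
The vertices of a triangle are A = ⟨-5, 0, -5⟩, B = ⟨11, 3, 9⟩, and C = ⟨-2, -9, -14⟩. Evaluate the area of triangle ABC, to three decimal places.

130.198

AB = (16, 3, 14),  AC = (3, -9, -9)
i: 3·(-9) - 14·(-9) = -27 - (-126) = 99
j: 14·3 - 16·(-9) = 42 - (-144) = 186
k: 16·(-9) - 3·3 = -144 - 9 = -153
AB × AC = (99, 186, -153)
|AB × AC| = √67806 ≈ 260.3959
area = ½ · 260.3959 ≈ 130.198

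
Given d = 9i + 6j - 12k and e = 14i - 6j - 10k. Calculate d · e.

d · e = 9·14 + 6·(-6) + (-12)·(-10) = 126 - 36 + 120 = 210

210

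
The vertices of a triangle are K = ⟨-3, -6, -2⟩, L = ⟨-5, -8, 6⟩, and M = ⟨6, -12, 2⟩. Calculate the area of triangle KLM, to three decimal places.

47.170

KL = (-2, -2, 8),  KM = (9, -6, 4)
i: (-2)·4 - 8·(-6) = -8 - (-48) = 40
j: 8·9 - (-2)·4 = 72 - (-8) = 80
k: (-2)·(-6) - (-2)·9 = 12 - (-18) = 30
KL × KM = (40, 80, 30)
|KL × KM| = √8900 ≈ 94.3398
area = ½ · 94.3398 ≈ 47.170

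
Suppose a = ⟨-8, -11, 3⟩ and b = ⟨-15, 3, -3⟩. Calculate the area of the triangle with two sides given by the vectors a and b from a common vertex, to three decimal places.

i: (-11)·(-3) - 3·3 = 33 - 9 = 24
j: 3·(-15) - (-8)·(-3) = -45 - 24 = -69
k: (-8)·3 - (-11)·(-15) = -24 - 165 = -189
a × b = (24, -69, -189)
|a × b| = √(24² + (-69)² + (-189)²) = √41058 ≈ 202.6277
area = ½ · 202.6277 ≈ 101.314

101.314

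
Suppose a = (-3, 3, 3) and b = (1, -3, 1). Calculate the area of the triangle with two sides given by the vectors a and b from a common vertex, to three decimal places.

i: 3·1 - 3·(-3) = 3 - (-9) = 12
j: 3·1 - (-3)·1 = 3 - (-3) = 6
k: (-3)·(-3) - 3·1 = 9 - 3 = 6
a × b = (12, 6, 6)
|a × b| = √(12² + 6² + 6²) = √216 ≈ 14.6969
area = ½ · 14.6969 ≈ 7.348

7.348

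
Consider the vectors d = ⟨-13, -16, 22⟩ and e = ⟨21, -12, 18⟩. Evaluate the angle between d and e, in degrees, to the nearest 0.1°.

d · e = (-13)·21 + (-16)·(-12) + 22·18 = -273 + 192 + 396 = 315
|d|² = 169 + 256 + 484 = 909,  |d| = √909 ≈ 30.149627
|e|² = 441 + 144 + 324 = 909,  |e| = √909 ≈ 30.149627
cos θ = 315 / (30.149627 · 30.149627) ≈ 0.34653
θ = arccos(0.34653) ≈ 69.7°

69.7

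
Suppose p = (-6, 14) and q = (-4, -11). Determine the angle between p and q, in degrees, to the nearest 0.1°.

p · q = (-6)·(-4) + 14·(-11) = 24 - 154 = -130
|p|² = 36 + 196 = 232,  |p| = √232 ≈ 15.231546
|q|² = 16 + 121 = 137,  |q| = √137 ≈ 11.704700
cos θ = -130 / (15.231546 · 11.704700) ≈ -0.72919
θ = arccos(-0.72919) ≈ 136.8°

136.8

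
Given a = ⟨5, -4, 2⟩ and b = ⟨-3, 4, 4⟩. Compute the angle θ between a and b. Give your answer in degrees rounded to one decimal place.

122.4

a · b = 5·(-3) + (-4)·4 + 2·4 = -15 - 16 + 8 = -23
|a|² = 25 + 16 + 4 = 45,  |a| = √45 ≈ 6.708204
|b|² = 9 + 16 + 16 = 41,  |b| = √41 ≈ 6.403124
cos θ = -23 / (6.708204 · 6.403124) ≈ -0.53546
θ = arccos(-0.53546) ≈ 122.4°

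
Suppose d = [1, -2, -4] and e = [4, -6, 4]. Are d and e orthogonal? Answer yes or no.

d · e = 1·4 + (-2)·(-6) + (-4)·4 = 4 + 12 - 16 = 0
Zero, so the vectors are orthogonal.

yes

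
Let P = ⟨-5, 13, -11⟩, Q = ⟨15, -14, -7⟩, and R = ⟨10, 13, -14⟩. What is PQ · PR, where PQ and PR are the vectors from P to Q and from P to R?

PQ = Q − P = (20, -27, 4)
PR = R − P = (15, 0, -3)
PQ · PR = 20·15 + (-27)·0 + 4·(-3) = 300 + 0 - 12 = 288

288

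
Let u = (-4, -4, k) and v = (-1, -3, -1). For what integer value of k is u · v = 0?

16

u · v = (-4)·(-1) + (-4)·(-3) + k·(-1) = 16 - 1k
Set equal to 0: -1k = -16, so k = 16.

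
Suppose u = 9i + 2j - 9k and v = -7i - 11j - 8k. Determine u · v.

u · v = 9·(-7) + 2·(-11) + (-9)·(-8) = -63 - 22 + 72 = -13

-13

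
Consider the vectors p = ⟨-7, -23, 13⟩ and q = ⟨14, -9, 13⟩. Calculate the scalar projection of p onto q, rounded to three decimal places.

p · q = (-7)·14 + (-23)·(-9) + 13·13 = -98 + 207 + 169 = 278
|q| = √(196 + 81 + 169) = √446 ≈ 21.1187
comp_q p = 278 / √446 ≈ 13.164

13.164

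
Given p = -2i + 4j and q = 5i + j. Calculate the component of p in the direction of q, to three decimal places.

-1.177

p · q = (-2)·5 + 4·1 = -10 + 4 = -6
|q| = √(25 + 1) = √26 ≈ 5.0990
comp_q p = -6 / √26 ≈ -1.177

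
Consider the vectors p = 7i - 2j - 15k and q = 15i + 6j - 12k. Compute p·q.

p · q = 7·15 + (-2)·6 + (-15)·(-12) = 105 - 12 + 180 = 273

273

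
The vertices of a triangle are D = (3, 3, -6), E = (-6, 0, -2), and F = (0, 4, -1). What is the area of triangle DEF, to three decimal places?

DE = (-9, -3, 4),  DF = (-3, 1, 5)
i: (-3)·5 - 4·1 = -15 - 4 = -19
j: 4·(-3) - (-9)·5 = -12 - (-45) = 33
k: (-9)·1 - (-3)·(-3) = -9 - 9 = -18
DE × DF = (-19, 33, -18)
|DE × DF| = √1774 ≈ 42.1189
area = ½ · 42.1189 ≈ 21.059

21.059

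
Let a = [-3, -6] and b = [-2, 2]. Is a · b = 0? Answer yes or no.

a · b = (-3)·(-2) + (-6)·2 = 6 - 12 = -6
Nonzero, so the vectors are not orthogonal.

no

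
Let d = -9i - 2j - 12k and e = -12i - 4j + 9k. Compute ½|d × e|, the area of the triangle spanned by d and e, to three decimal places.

i: (-2)·9 - (-12)·(-4) = -18 - 48 = -66
j: (-12)·(-12) - (-9)·9 = 144 - (-81) = 225
k: (-9)·(-4) - (-2)·(-12) = 36 - 24 = 12
d × e = (-66, 225, 12)
|d × e| = √((-66)² + 225² + 12²) = √55125 ≈ 234.7871
area = ½ · 234.7871 ≈ 117.394

117.394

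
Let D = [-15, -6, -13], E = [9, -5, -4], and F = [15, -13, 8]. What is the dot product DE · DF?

902

DE = E − D = (24, 1, 9)
DF = F − D = (30, -7, 21)
DE · DF = 24·30 + 1·(-7) + 9·21 = 720 - 7 + 189 = 902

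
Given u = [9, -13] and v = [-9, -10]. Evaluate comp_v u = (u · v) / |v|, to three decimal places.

u · v = 9·(-9) + (-13)·(-10) = -81 + 130 = 49
|v| = √(81 + 100) = √181 ≈ 13.4536
comp_v u = 49 / √181 ≈ 3.642

3.642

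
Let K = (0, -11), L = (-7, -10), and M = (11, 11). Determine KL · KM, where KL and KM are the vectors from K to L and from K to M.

KL = L − K = (-7, 1)
KM = M − K = (11, 22)
KL · KM = (-7)·11 + 1·22 = -77 + 22 = -55

-55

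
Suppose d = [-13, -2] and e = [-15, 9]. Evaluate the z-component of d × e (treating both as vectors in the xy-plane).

-147

(-13)·9 - (-2)·(-15) = -117 - 30 = -147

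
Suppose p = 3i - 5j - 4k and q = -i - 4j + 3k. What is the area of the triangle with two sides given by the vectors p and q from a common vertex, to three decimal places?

17.854

i: (-5)·3 - (-4)·(-4) = -15 - 16 = -31
j: (-4)·(-1) - 3·3 = 4 - 9 = -5
k: 3·(-4) - (-5)·(-1) = -12 - 5 = -17
p × q = (-31, -5, -17)
|p × q| = √((-31)² + (-5)² + (-17)²) = √1275 ≈ 35.7071
area = ½ · 35.7071 ≈ 17.854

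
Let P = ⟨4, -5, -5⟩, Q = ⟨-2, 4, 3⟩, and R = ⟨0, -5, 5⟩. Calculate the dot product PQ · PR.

PQ = Q − P = (-6, 9, 8)
PR = R − P = (-4, 0, 10)
PQ · PR = (-6)·(-4) + 9·0 + 8·10 = 24 + 0 + 80 = 104

104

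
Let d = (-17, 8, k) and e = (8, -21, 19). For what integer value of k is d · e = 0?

16

d · e = (-17)·8 + 8·(-21) + k·19 = -304 + 19k
Set equal to 0: 19k = 304, so k = 16.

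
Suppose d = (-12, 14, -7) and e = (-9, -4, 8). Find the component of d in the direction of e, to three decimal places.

d · e = (-12)·(-9) + 14·(-4) + (-7)·8 = 108 - 56 - 56 = -4
|e| = √(81 + 16 + 64) = √161 ≈ 12.6886
comp_e d = -4 / √161 ≈ -0.315

-0.315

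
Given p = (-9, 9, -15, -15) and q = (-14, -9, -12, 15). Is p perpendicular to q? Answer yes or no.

yes

p · q = (-9)·(-14) + 9·(-9) + (-15)·(-12) + (-15)·15 = 126 - 81 + 180 - 225 = 0
Zero, so the vectors are orthogonal.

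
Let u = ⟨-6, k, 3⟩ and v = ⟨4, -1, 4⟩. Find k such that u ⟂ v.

-12

u · v = (-6)·4 + k·(-1) + 3·4 = -12 - 1k
Set equal to 0: -1k = 12, so k = -12.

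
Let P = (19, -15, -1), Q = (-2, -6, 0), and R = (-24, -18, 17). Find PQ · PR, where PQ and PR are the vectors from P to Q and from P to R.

894

PQ = Q − P = (-21, 9, 1)
PR = R − P = (-43, -3, 18)
PQ · PR = (-21)·(-43) + 9·(-3) + 1·18 = 903 - 27 + 18 = 894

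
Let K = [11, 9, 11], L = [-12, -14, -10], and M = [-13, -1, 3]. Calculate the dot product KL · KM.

KL = L − K = (-23, -23, -21)
KM = M − K = (-24, -10, -8)
KL · KM = (-23)·(-24) + (-23)·(-10) + (-21)·(-8) = 552 + 230 + 168 = 950

950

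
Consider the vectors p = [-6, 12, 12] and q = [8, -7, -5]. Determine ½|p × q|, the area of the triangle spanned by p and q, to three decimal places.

i: 12·(-5) - 12·(-7) = -60 - (-84) = 24
j: 12·8 - (-6)·(-5) = 96 - 30 = 66
k: (-6)·(-7) - 12·8 = 42 - 96 = -54
p × q = (24, 66, -54)
|p × q| = √(24² + 66² + (-54)²) = √7848 ≈ 88.5889
area = ½ · 88.5889 ≈ 44.294

44.294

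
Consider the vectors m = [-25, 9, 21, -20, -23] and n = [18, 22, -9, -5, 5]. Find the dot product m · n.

m · n = (-25)·18 + 9·22 + 21·(-9) + (-20)·(-5) + (-23)·5 = -450 + 198 - 189 + 100 - 115 = -456

-456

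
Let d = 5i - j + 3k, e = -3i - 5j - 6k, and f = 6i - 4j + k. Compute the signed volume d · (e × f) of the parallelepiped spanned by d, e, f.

14

e × f:
i: (-5)·1 - (-6)·(-4) = -5 - 24 = -29
j: (-6)·6 - (-3)·1 = -36 - (-3) = -33
k: (-3)·(-4) - (-5)·6 = 12 - (-30) = 42
e × f = (-29, -33, 42)
d · (e × f) = 5·(-29) + (-1)·(-33) + 3·42 = -145 + 33 + 126 = 14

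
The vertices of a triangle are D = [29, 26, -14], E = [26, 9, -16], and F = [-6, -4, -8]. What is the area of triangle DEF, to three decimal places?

DE = (-3, -17, -2),  DF = (-35, -30, 6)
i: (-17)·6 - (-2)·(-30) = -102 - 60 = -162
j: (-2)·(-35) - (-3)·6 = 70 - (-18) = 88
k: (-3)·(-30) - (-17)·(-35) = 90 - 595 = -505
DE × DF = (-162, 88, -505)
|DE × DF| = √289013 ≈ 537.5993
area = ½ · 537.5993 ≈ 268.800

268.800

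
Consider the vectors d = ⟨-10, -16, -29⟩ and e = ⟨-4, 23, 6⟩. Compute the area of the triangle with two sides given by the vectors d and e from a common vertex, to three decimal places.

i: (-16)·6 - (-29)·23 = -96 - (-667) = 571
j: (-29)·(-4) - (-10)·6 = 116 - (-60) = 176
k: (-10)·23 - (-16)·(-4) = -230 - 64 = -294
d × e = (571, 176, -294)
|d × e| = √(571² + 176² + (-294)²) = √443453 ≈ 665.9227
area = ½ · 665.9227 ≈ 332.961

332.961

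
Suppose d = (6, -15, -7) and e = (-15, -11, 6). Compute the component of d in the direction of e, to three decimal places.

1.688

d · e = 6·(-15) + (-15)·(-11) + (-7)·6 = -90 + 165 - 42 = 33
|e| = √(225 + 121 + 36) = √382 ≈ 19.5448
comp_e d = 33 / √382 ≈ 1.688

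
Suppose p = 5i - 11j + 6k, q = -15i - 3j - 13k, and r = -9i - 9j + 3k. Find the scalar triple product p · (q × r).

-1764

q × r:
i: (-3)·3 - (-13)·(-9) = -9 - 117 = -126
j: (-13)·(-9) - (-15)·3 = 117 - (-45) = 162
k: (-15)·(-9) - (-3)·(-9) = 135 - 27 = 108
q × r = (-126, 162, 108)
p · (q × r) = 5·(-126) + (-11)·162 + 6·108 = -630 - 1782 + 648 = -1764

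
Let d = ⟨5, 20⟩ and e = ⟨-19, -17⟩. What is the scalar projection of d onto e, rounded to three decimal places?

-17.062

d · e = 5·(-19) + 20·(-17) = -95 - 340 = -435
|e| = √(361 + 289) = √650 ≈ 25.4951
comp_e d = -435 / √650 ≈ -17.062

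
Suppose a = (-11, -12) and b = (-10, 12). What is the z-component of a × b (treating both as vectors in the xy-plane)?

(-11)·12 - (-12)·(-10) = -132 - 120 = -252

-252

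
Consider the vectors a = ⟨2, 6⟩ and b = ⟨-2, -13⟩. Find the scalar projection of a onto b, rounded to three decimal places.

a · b = 2·(-2) + 6·(-13) = -4 - 78 = -82
|b| = √(4 + 169) = √173 ≈ 13.1529
comp_b a = -82 / √173 ≈ -6.234

-6.234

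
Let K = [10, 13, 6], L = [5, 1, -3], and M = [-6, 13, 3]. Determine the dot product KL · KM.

KL = L − K = (-5, -12, -9)
KM = M − K = (-16, 0, -3)
KL · KM = (-5)·(-16) + (-12)·0 + (-9)·(-3) = 80 + 0 + 27 = 107

107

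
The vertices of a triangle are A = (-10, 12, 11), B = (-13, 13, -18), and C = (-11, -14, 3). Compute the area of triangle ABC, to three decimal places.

AB = (-3, 1, -29),  AC = (-1, -26, -8)
i: 1·(-8) - (-29)·(-26) = -8 - 754 = -762
j: (-29)·(-1) - (-3)·(-8) = 29 - 24 = 5
k: (-3)·(-26) - 1·(-1) = 78 - (-1) = 79
AB × AC = (-762, 5, 79)
|AB × AC| = √586910 ≈ 766.1005
area = ½ · 766.1005 ≈ 383.050

383.050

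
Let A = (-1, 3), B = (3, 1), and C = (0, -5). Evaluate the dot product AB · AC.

20

AB = B − A = (4, -2)
AC = C − A = (1, -8)
AB · AC = 4·1 + (-2)·(-8) = 4 + 16 = 20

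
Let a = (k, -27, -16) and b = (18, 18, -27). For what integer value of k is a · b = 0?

3

a · b = k·18 + (-27)·18 + (-16)·(-27) = -54 + 18k
Set equal to 0: 18k = 54, so k = 3.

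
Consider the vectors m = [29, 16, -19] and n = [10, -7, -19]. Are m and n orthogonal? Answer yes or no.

m · n = 29·10 + 16·(-7) + (-19)·(-19) = 290 - 112 + 361 = 539
Nonzero, so the vectors are not orthogonal.

no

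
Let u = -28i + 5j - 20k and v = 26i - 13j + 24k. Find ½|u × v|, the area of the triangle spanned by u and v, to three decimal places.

i: 5·24 - (-20)·(-13) = 120 - 260 = -140
j: (-20)·26 - (-28)·24 = -520 - (-672) = 152
k: (-28)·(-13) - 5·26 = 364 - 130 = 234
u × v = (-140, 152, 234)
|u × v| = √((-140)² + 152² + 234²) = √97460 ≈ 312.1858
area = ½ · 312.1858 ≈ 156.093

156.093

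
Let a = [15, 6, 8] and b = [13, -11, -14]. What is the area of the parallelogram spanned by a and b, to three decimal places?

397.065

i: 6·(-14) - 8·(-11) = -84 - (-88) = 4
j: 8·13 - 15·(-14) = 104 - (-210) = 314
k: 15·(-11) - 6·13 = -165 - 78 = -243
a × b = (4, 314, -243)
|a × b| = √(4² + 314² + (-243)²) = √157661 ≈ 397.0655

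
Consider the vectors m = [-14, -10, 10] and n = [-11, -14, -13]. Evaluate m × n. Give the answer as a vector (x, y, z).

i: (-10)·(-13) - 10·(-14) = 130 - (-140) = 270
j: 10·(-11) - (-14)·(-13) = -110 - 182 = -292
k: (-14)·(-14) - (-10)·(-11) = 196 - 110 = 86
m × n = (270, -292, 86)

(270, -292, 86)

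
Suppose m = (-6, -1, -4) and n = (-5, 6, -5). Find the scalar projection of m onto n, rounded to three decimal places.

m · n = (-6)·(-5) + (-1)·6 + (-4)·(-5) = 30 - 6 + 20 = 44
|n| = √(25 + 36 + 25) = √86 ≈ 9.2736
comp_n m = 44 / √86 ≈ 4.745

4.745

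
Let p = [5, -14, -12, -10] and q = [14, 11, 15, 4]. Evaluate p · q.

p · q = 5·14 + (-14)·11 + (-12)·15 + (-10)·4 = 70 - 154 - 180 - 40 = -304

-304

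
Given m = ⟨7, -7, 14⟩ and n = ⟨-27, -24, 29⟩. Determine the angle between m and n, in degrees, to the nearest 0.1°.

m · n = 7·(-27) + (-7)·(-24) + 14·29 = -189 + 168 + 406 = 385
|m|² = 49 + 49 + 196 = 294,  |m| = √294 ≈ 17.146428
|n|² = 729 + 576 + 841 = 2146,  |n| = √2146 ≈ 46.324939
cos θ = 385 / (17.146428 · 46.324939) ≈ 0.48470
θ = arccos(0.48470) ≈ 61.0°

61.0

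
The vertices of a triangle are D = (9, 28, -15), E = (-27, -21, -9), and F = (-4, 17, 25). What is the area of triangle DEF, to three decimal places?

DE = (-36, -49, 6),  DF = (-13, -11, 40)
i: (-49)·40 - 6·(-11) = -1960 - (-66) = -1894
j: 6·(-13) - (-36)·40 = -78 - (-1440) = 1362
k: (-36)·(-11) - (-49)·(-13) = 396 - 637 = -241
DE × DF = (-1894, 1362, -241)
|DE × DF| = √5500361 ≈ 2345.2848
area = ½ · 2345.2848 ≈ 1172.642

1172.642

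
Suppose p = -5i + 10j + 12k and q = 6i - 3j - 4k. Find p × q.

i: 10·(-4) - 12·(-3) = -40 - (-36) = -4
j: 12·6 - (-5)·(-4) = 72 - 20 = 52
k: (-5)·(-3) - 10·6 = 15 - 60 = -45
p × q = (-4, 52, -45)

(-4, 52, -45)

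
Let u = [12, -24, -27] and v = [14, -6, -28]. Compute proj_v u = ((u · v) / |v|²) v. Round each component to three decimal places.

u · v = 12·14 + (-24)·(-6) + (-27)·(-28) = 168 + 144 + 756 = 1068
|v|² = 196 + 36 + 784 = 1016
proj_v u = (1068/1016) · (14, -6, -28) ≈ (14.717, -6.307, -29.433)

(14.717, -6.307, -29.433)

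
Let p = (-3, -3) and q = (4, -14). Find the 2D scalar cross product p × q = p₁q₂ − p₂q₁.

(-3)·(-14) - (-3)·4 = 42 - (-12) = 54

54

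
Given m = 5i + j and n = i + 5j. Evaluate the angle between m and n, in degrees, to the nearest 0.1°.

67.4

m · n = 5·1 + 1·5 = 5 + 5 = 10
|m|² = 25 + 1 = 26,  |m| = √26 ≈ 5.099020
|n|² = 1 + 25 = 26,  |n| = √26 ≈ 5.099020
cos θ = 10 / (5.099020 · 5.099020) ≈ 0.38462
θ = arccos(0.38462) ≈ 67.4°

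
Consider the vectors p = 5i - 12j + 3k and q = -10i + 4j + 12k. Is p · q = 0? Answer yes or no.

no

p · q = 5·(-10) + (-12)·4 + 3·12 = -50 - 48 + 36 = -62
Nonzero, so the vectors are not orthogonal.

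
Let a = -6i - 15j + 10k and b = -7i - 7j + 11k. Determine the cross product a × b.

i: (-15)·11 - 10·(-7) = -165 - (-70) = -95
j: 10·(-7) - (-6)·11 = -70 - (-66) = -4
k: (-6)·(-7) - (-15)·(-7) = 42 - 105 = -63
a × b = (-95, -4, -63)

(-95, -4, -63)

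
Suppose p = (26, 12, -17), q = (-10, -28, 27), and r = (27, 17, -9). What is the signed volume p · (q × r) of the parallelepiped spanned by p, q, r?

-7676

q × r:
i: (-28)·(-9) - 27·17 = 252 - 459 = -207
j: 27·27 - (-10)·(-9) = 729 - 90 = 639
k: (-10)·17 - (-28)·27 = -170 - (-756) = 586
q × r = (-207, 639, 586)
p · (q × r) = 26·(-207) + 12·639 + (-17)·586 = -5382 + 7668 - 9962 = -7676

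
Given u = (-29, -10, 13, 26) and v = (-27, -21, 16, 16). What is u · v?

1617

u · v = (-29)·(-27) + (-10)·(-21) + 13·16 + 26·16 = 783 + 210 + 208 + 416 = 1617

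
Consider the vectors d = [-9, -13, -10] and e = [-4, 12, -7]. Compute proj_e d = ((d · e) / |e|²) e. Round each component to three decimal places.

(0.957, -2.871, 1.675)

d · e = (-9)·(-4) + (-13)·12 + (-10)·(-7) = 36 - 156 + 70 = -50
|e|² = 16 + 144 + 49 = 209
proj_e d = (-50/209) · (-4, 12, -7) ≈ (0.957, -2.871, 1.675)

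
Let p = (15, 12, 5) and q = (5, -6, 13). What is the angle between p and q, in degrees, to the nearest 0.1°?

p · q = 15·5 + 12·(-6) + 5·13 = 75 - 72 + 65 = 68
|p|² = 225 + 144 + 25 = 394,  |p| = √394 ≈ 19.849433
|q|² = 25 + 36 + 169 = 230,  |q| = √230 ≈ 15.165751
cos θ = 68 / (19.849433 · 15.165751) ≈ 0.22589
θ = arccos(0.22589) ≈ 76.9°

76.9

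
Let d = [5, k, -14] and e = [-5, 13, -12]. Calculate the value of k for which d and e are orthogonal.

d · e = 5·(-5) + k·13 + (-14)·(-12) = 143 + 13k
Set equal to 0: 13k = -143, so k = -11.

-11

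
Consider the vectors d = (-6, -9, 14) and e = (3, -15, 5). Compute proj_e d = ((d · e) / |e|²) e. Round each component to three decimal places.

d · e = (-6)·3 + (-9)·(-15) + 14·5 = -18 + 135 + 70 = 187
|e|² = 9 + 225 + 25 = 259
proj_e d = (187/259) · (3, -15, 5) ≈ (2.166, -10.830, 3.610)

(2.166, -10.830, 3.610)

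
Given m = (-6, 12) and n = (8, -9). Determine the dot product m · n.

-156

m · n = (-6)·8 + 12·(-9) = -48 - 108 = -156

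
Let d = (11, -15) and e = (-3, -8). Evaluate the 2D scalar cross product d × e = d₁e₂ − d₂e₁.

11·(-8) - (-15)·(-3) = -88 - 45 = -133

-133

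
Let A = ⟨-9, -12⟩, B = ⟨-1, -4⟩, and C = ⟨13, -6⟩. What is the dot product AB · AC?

AB = B − A = (8, 8)
AC = C − A = (22, 6)
AB · AC = 8·22 + 8·6 = 176 + 48 = 224

224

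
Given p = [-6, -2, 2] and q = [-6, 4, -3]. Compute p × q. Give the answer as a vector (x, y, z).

(-2, -30, -36)

i: (-2)·(-3) - 2·4 = 6 - 8 = -2
j: 2·(-6) - (-6)·(-3) = -12 - 18 = -30
k: (-6)·4 - (-2)·(-6) = -24 - 12 = -36
p × q = (-2, -30, -36)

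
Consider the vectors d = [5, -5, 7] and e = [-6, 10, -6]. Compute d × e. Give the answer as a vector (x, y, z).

(-40, -12, 20)

i: (-5)·(-6) - 7·10 = 30 - 70 = -40
j: 7·(-6) - 5·(-6) = -42 - (-30) = -12
k: 5·10 - (-5)·(-6) = 50 - 30 = 20
d × e = (-40, -12, 20)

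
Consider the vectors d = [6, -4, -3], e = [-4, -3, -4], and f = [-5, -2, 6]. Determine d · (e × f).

-311

e × f:
i: (-3)·6 - (-4)·(-2) = -18 - 8 = -26
j: (-4)·(-5) - (-4)·6 = 20 - (-24) = 44
k: (-4)·(-2) - (-3)·(-5) = 8 - 15 = -7
e × f = (-26, 44, -7)
d · (e × f) = 6·(-26) + (-4)·44 + (-3)·(-7) = -156 - 176 + 21 = -311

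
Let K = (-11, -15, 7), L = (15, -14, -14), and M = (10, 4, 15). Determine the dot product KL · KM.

397

KL = L − K = (26, 1, -21)
KM = M − K = (21, 19, 8)
KL · KM = 26·21 + 1·19 + (-21)·8 = 546 + 19 - 168 = 397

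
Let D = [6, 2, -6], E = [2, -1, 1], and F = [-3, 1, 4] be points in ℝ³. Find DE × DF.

(-23, -23, -23)

DE = (-4, -3, 7)
DF = (-9, -1, 10)
i: (-3)·10 - 7·(-1) = -30 - (-7) = -23
j: 7·(-9) - (-4)·10 = -63 - (-40) = -23
k: (-4)·(-1) - (-3)·(-9) = 4 - 27 = -23
DE × DF = (-23, -23, -23)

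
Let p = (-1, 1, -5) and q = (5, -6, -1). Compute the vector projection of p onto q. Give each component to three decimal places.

(-0.484, 0.581, 0.097)

p · q = (-1)·5 + 1·(-6) + (-5)·(-1) = -5 - 6 + 5 = -6
|q|² = 25 + 36 + 1 = 62
proj_q p = (-6/62) · (5, -6, -1) ≈ (-0.484, 0.581, 0.097)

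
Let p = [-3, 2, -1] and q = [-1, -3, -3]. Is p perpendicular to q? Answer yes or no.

p · q = (-3)·(-1) + 2·(-3) + (-1)·(-3) = 3 - 6 + 3 = 0
Zero, so the vectors are orthogonal.

yes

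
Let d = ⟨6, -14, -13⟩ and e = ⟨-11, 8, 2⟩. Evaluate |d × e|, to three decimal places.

184.859

i: (-14)·2 - (-13)·8 = -28 - (-104) = 76
j: (-13)·(-11) - 6·2 = 143 - 12 = 131
k: 6·8 - (-14)·(-11) = 48 - 154 = -106
d × e = (76, 131, -106)
|d × e| = √(76² + 131² + (-106)²) = √34173 ≈ 184.8594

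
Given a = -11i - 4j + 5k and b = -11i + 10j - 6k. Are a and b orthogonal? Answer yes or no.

no

a · b = (-11)·(-11) + (-4)·10 + 5·(-6) = 121 - 40 - 30 = 51
Nonzero, so the vectors are not orthogonal.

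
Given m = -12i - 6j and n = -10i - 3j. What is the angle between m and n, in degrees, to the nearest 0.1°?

9.9

m · n = (-12)·(-10) + (-6)·(-3) = 120 + 18 = 138
|m|² = 144 + 36 = 180,  |m| = √180 ≈ 13.416408
|n|² = 100 + 9 = 109,  |n| = √109 ≈ 10.440307
cos θ = 138 / (13.416408 · 10.440307) ≈ 0.98521
θ = arccos(0.98521) ≈ 9.9°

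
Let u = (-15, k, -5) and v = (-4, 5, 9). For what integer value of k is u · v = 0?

-3

u · v = (-15)·(-4) + k·5 + (-5)·9 = 15 + 5k
Set equal to 0: 5k = -15, so k = -3.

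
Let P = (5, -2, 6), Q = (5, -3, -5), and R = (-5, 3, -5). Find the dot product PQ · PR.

116

PQ = Q − P = (0, -1, -11)
PR = R − P = (-10, 5, -11)
PQ · PR = 0·(-10) + (-1)·5 + (-11)·(-11) = 0 - 5 + 121 = 116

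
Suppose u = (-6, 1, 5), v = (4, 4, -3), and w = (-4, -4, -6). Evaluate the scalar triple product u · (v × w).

v × w:
i: 4·(-6) - (-3)·(-4) = -24 - 12 = -36
j: (-3)·(-4) - 4·(-6) = 12 - (-24) = 36
k: 4·(-4) - 4·(-4) = -16 - (-16) = 0
v × w = (-36, 36, 0)
u · (v × w) = (-6)·(-36) + 1·36 + 5·0 = 216 + 36 + 0 = 252

252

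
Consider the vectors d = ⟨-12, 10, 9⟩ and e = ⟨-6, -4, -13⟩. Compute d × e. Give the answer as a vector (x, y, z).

(-94, -210, 108)

i: 10·(-13) - 9·(-4) = -130 - (-36) = -94
j: 9·(-6) - (-12)·(-13) = -54 - 156 = -210
k: (-12)·(-4) - 10·(-6) = 48 - (-60) = 108
d × e = (-94, -210, 108)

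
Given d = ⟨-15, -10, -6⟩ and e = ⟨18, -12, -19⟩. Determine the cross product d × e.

i: (-10)·(-19) - (-6)·(-12) = 190 - 72 = 118
j: (-6)·18 - (-15)·(-19) = -108 - 285 = -393
k: (-15)·(-12) - (-10)·18 = 180 - (-180) = 360
d × e = (118, -393, 360)

(118, -393, 360)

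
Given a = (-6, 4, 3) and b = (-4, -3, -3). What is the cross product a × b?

(-3, -30, 34)

i: 4·(-3) - 3·(-3) = -12 - (-9) = -3
j: 3·(-4) - (-6)·(-3) = -12 - 18 = -30
k: (-6)·(-3) - 4·(-4) = 18 - (-16) = 34
a × b = (-3, -30, 34)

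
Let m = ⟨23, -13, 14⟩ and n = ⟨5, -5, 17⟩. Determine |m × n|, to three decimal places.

i: (-13)·17 - 14·(-5) = -221 - (-70) = -151
j: 14·5 - 23·17 = 70 - 391 = -321
k: 23·(-5) - (-13)·5 = -115 - (-65) = -50
m × n = (-151, -321, -50)
|m × n| = √((-151)² + (-321)² + (-50)²) = √128342 ≈ 358.2485

358.249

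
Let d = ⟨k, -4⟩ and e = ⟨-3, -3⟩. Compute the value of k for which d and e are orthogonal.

d · e = k·(-3) + (-4)·(-3) = 12 - 3k
Set equal to 0: -3k = -12, so k = 4.

4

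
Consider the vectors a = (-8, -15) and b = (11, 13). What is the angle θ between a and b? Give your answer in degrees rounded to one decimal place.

167.8

a · b = (-8)·11 + (-15)·13 = -88 - 195 = -283
|a|² = 64 + 225 = 289,  |a| = √289 ≈ 17.000000
|b|² = 121 + 169 = 290,  |b| = √290 ≈ 17.029386
cos θ = -283 / (17.000000 · 17.029386) ≈ -0.97755
θ = arccos(-0.97755) ≈ 167.8°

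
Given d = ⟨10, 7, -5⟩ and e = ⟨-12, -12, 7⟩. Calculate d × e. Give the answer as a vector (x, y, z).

i: 7·7 - (-5)·(-12) = 49 - 60 = -11
j: (-5)·(-12) - 10·7 = 60 - 70 = -10
k: 10·(-12) - 7·(-12) = -120 - (-84) = -36
d × e = (-11, -10, -36)

(-11, -10, -36)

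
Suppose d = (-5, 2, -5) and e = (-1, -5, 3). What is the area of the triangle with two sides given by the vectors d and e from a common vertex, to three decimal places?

i: 2·3 - (-5)·(-5) = 6 - 25 = -19
j: (-5)·(-1) - (-5)·3 = 5 - (-15) = 20
k: (-5)·(-5) - 2·(-1) = 25 - (-2) = 27
d × e = (-19, 20, 27)
|d × e| = √((-19)² + 20² + 27²) = √1490 ≈ 38.6005
area = ½ · 38.6005 ≈ 19.300

19.300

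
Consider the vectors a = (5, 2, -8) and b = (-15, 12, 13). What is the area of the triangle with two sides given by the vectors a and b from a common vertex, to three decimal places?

80.637

i: 2·13 - (-8)·12 = 26 - (-96) = 122
j: (-8)·(-15) - 5·13 = 120 - 65 = 55
k: 5·12 - 2·(-15) = 60 - (-30) = 90
a × b = (122, 55, 90)
|a × b| = √(122² + 55² + 90²) = √26009 ≈ 161.2731
area = ½ · 161.2731 ≈ 80.637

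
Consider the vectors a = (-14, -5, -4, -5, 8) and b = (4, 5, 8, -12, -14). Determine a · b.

-165

a · b = (-14)·4 + (-5)·5 + (-4)·8 + (-5)·(-12) + 8·(-14) = -56 - 25 - 32 + 60 - 112 = -165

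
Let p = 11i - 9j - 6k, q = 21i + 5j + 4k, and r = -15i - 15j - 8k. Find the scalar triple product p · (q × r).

q × r:
i: 5·(-8) - 4·(-15) = -40 - (-60) = 20
j: 4·(-15) - 21·(-8) = -60 - (-168) = 108
k: 21·(-15) - 5·(-15) = -315 - (-75) = -240
q × r = (20, 108, -240)
p · (q × r) = 11·20 + (-9)·108 + (-6)·(-240) = 220 - 972 + 1440 = 688

688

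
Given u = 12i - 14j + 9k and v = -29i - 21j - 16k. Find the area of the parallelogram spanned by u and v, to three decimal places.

i: (-14)·(-16) - 9·(-21) = 224 - (-189) = 413
j: 9·(-29) - 12·(-16) = -261 - (-192) = -69
k: 12·(-21) - (-14)·(-29) = -252 - 406 = -658
u × v = (413, -69, -658)
|u × v| = √(413² + (-69)² + (-658)²) = √608294 ≈ 779.9320

779.932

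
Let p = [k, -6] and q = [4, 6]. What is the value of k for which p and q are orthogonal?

p · q = k·4 + (-6)·6 = -36 + 4k
Set equal to 0: 4k = 36, so k = 9.

9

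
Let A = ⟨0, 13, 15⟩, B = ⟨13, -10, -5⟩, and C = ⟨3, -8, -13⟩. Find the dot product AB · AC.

1082

AB = B − A = (13, -23, -20)
AC = C − A = (3, -21, -28)
AB · AC = 13·3 + (-23)·(-21) + (-20)·(-28) = 39 + 483 + 560 = 1082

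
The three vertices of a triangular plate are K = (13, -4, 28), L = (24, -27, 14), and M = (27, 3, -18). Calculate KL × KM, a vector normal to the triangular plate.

(1156, 310, 399)

KL = (11, -23, -14)
KM = (14, 7, -46)
i: (-23)·(-46) - (-14)·7 = 1058 - (-98) = 1156
j: (-14)·14 - 11·(-46) = -196 - (-506) = 310
k: 11·7 - (-23)·14 = 77 - (-322) = 399
KL × KM = (1156, 310, 399)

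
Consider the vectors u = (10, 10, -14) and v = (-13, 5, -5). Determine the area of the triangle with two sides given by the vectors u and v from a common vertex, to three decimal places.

147.160

i: 10·(-5) - (-14)·5 = -50 - (-70) = 20
j: (-14)·(-13) - 10·(-5) = 182 - (-50) = 232
k: 10·5 - 10·(-13) = 50 - (-130) = 180
u × v = (20, 232, 180)
|u × v| = √(20² + 232² + 180²) = √86624 ≈ 294.3196
area = ½ · 294.3196 ≈ 147.160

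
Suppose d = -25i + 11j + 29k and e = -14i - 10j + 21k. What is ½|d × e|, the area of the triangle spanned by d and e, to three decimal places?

i: 11·21 - 29·(-10) = 231 - (-290) = 521
j: 29·(-14) - (-25)·21 = -406 - (-525) = 119
k: (-25)·(-10) - 11·(-14) = 250 - (-154) = 404
d × e = (521, 119, 404)
|d × e| = √(521² + 119² + 404²) = √448818 ≈ 669.9388
area = ½ · 669.9388 ≈ 334.969

334.969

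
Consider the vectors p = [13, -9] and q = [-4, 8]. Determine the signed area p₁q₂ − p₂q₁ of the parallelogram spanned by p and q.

13·8 - (-9)·(-4) = 104 - 36 = 68

68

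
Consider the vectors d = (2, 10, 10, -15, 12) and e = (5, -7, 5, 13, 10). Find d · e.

d · e = 2·5 + 10·(-7) + 10·5 + (-15)·13 + 12·10 = 10 - 70 + 50 - 195 + 120 = -85

-85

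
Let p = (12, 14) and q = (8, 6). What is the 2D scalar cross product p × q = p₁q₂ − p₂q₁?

-40

12·6 - 14·8 = 72 - 112 = -40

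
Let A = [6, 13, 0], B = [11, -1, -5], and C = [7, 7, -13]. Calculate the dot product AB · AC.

154

AB = B − A = (5, -14, -5)
AC = C − A = (1, -6, -13)
AB · AC = 5·1 + (-14)·(-6) + (-5)·(-13) = 5 + 84 + 65 = 154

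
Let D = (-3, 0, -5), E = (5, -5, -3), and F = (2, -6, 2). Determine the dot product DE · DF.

84

DE = E − D = (8, -5, 2)
DF = F − D = (5, -6, 7)
DE · DF = 8·5 + (-5)·(-6) + 2·7 = 40 + 30 + 14 = 84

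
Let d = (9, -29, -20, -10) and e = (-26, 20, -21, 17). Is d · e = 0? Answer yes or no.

d · e = 9·(-26) + (-29)·20 + (-20)·(-21) + (-10)·17 = -234 - 580 + 420 - 170 = -564
Nonzero, so the vectors are not orthogonal.

no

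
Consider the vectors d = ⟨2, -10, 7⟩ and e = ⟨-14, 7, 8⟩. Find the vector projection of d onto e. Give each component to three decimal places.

d · e = 2·(-14) + (-10)·7 + 7·8 = -28 - 70 + 56 = -42
|e|² = 196 + 49 + 64 = 309
proj_e d = (-42/309) · (-14, 7, 8) ≈ (1.903, -0.951, -1.087)

(1.903, -0.951, -1.087)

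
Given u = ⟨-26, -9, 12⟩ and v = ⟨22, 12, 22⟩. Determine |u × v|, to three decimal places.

910.415

i: (-9)·22 - 12·12 = -198 - 144 = -342
j: 12·22 - (-26)·22 = 264 - (-572) = 836
k: (-26)·12 - (-9)·22 = -312 - (-198) = -114
u × v = (-342, 836, -114)
|u × v| = √((-342)² + 836² + (-114)²) = √828856 ≈ 910.4153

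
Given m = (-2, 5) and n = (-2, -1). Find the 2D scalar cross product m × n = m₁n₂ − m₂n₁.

(-2)·(-1) - 5·(-2) = 2 - (-10) = 12

12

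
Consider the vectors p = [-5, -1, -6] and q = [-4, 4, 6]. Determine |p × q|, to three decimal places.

i: (-1)·6 - (-6)·4 = -6 - (-24) = 18
j: (-6)·(-4) - (-5)·6 = 24 - (-30) = 54
k: (-5)·4 - (-1)·(-4) = -20 - 4 = -24
p × q = (18, 54, -24)
|p × q| = √(18² + 54² + (-24)²) = √3816 ≈ 61.7738

61.774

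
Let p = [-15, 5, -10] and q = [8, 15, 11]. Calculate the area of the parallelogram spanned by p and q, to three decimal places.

345.652

i: 5·11 - (-10)·15 = 55 - (-150) = 205
j: (-10)·8 - (-15)·11 = -80 - (-165) = 85
k: (-15)·15 - 5·8 = -225 - 40 = -265
p × q = (205, 85, -265)
|p × q| = √(205² + 85² + (-265)²) = √119475 ≈ 345.6516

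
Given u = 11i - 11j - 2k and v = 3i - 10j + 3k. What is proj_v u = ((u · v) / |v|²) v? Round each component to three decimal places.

(3.483, -11.610, 3.483)

u · v = 11·3 + (-11)·(-10) + (-2)·3 = 33 + 110 - 6 = 137
|v|² = 9 + 100 + 9 = 118
proj_v u = (137/118) · (3, -10, 3) ≈ (3.483, -11.610, 3.483)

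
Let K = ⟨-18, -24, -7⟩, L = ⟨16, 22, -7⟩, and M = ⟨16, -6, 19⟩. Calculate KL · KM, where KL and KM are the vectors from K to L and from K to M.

KL = L − K = (34, 46, 0)
KM = M − K = (34, 18, 26)
KL · KM = 34·34 + 46·18 + 0·26 = 1156 + 828 + 0 = 1984

1984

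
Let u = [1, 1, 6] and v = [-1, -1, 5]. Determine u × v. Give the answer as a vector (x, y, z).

(11, -11, 0)

i: 1·5 - 6·(-1) = 5 - (-6) = 11
j: 6·(-1) - 1·5 = -6 - 5 = -11
k: 1·(-1) - 1·(-1) = -1 - (-1) = 0
u × v = (11, -11, 0)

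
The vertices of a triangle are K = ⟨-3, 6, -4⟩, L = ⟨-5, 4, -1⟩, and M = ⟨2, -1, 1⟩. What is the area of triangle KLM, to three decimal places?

KL = (-2, -2, 3),  KM = (5, -7, 5)
i: (-2)·5 - 3·(-7) = -10 - (-21) = 11
j: 3·5 - (-2)·5 = 15 - (-10) = 25
k: (-2)·(-7) - (-2)·5 = 14 - (-10) = 24
KL × KM = (11, 25, 24)
|KL × KM| = √1322 ≈ 36.3593
area = ½ · 36.3593 ≈ 18.180

18.180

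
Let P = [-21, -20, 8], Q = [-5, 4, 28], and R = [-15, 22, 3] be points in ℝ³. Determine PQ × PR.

PQ = (16, 24, 20)
PR = (6, 42, -5)
i: 24·(-5) - 20·42 = -120 - 840 = -960
j: 20·6 - 16·(-5) = 120 - (-80) = 200
k: 16·42 - 24·6 = 672 - 144 = 528
PQ × PR = (-960, 200, 528)

(-960, 200, 528)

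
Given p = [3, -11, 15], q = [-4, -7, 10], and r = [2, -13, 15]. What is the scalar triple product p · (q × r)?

q × r:
i: (-7)·15 - 10·(-13) = -105 - (-130) = 25
j: 10·2 - (-4)·15 = 20 - (-60) = 80
k: (-4)·(-13) - (-7)·2 = 52 - (-14) = 66
q × r = (25, 80, 66)
p · (q × r) = 3·25 + (-11)·80 + 15·66 = 75 - 880 + 990 = 185

185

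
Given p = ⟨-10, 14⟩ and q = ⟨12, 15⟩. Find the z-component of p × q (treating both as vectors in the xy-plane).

-318

(-10)·15 - 14·12 = -150 - 168 = -318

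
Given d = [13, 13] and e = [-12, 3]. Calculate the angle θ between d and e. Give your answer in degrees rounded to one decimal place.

d · e = 13·(-12) + 13·3 = -156 + 39 = -117
|d|² = 169 + 169 = 338,  |d| = √338 ≈ 18.384776
|e|² = 144 + 9 = 153,  |e| = √153 ≈ 12.369317
cos θ = -117 / (18.384776 · 12.369317) ≈ -0.51450
θ = arccos(-0.51450) ≈ 121.0°

121.0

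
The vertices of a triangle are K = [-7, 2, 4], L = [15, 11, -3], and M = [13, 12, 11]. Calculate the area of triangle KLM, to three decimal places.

KL = (22, 9, -7),  KM = (20, 10, 7)
i: 9·7 - (-7)·10 = 63 - (-70) = 133
j: (-7)·20 - 22·7 = -140 - 154 = -294
k: 22·10 - 9·20 = 220 - 180 = 40
KL × KM = (133, -294, 40)
|KL × KM| = √105725 ≈ 325.1538
area = ½ · 325.1538 ≈ 162.577

162.577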